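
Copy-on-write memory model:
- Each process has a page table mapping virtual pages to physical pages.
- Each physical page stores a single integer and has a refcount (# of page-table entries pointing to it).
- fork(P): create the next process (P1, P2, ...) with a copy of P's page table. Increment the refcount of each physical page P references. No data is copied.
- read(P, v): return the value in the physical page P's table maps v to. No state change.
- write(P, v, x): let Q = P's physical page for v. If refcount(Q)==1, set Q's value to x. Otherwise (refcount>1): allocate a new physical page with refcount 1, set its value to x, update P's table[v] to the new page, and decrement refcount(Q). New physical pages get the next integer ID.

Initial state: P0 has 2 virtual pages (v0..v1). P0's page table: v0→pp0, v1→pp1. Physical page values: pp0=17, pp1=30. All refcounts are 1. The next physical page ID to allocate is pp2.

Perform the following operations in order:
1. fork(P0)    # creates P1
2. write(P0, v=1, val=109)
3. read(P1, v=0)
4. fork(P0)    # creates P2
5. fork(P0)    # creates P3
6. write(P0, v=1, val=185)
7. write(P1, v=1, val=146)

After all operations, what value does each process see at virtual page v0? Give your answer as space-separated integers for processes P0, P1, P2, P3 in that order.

Answer: 17 17 17 17

Derivation:
Op 1: fork(P0) -> P1. 2 ppages; refcounts: pp0:2 pp1:2
Op 2: write(P0, v1, 109). refcount(pp1)=2>1 -> COPY to pp2. 3 ppages; refcounts: pp0:2 pp1:1 pp2:1
Op 3: read(P1, v0) -> 17. No state change.
Op 4: fork(P0) -> P2. 3 ppages; refcounts: pp0:3 pp1:1 pp2:2
Op 5: fork(P0) -> P3. 3 ppages; refcounts: pp0:4 pp1:1 pp2:3
Op 6: write(P0, v1, 185). refcount(pp2)=3>1 -> COPY to pp3. 4 ppages; refcounts: pp0:4 pp1:1 pp2:2 pp3:1
Op 7: write(P1, v1, 146). refcount(pp1)=1 -> write in place. 4 ppages; refcounts: pp0:4 pp1:1 pp2:2 pp3:1
P0: v0 -> pp0 = 17
P1: v0 -> pp0 = 17
P2: v0 -> pp0 = 17
P3: v0 -> pp0 = 17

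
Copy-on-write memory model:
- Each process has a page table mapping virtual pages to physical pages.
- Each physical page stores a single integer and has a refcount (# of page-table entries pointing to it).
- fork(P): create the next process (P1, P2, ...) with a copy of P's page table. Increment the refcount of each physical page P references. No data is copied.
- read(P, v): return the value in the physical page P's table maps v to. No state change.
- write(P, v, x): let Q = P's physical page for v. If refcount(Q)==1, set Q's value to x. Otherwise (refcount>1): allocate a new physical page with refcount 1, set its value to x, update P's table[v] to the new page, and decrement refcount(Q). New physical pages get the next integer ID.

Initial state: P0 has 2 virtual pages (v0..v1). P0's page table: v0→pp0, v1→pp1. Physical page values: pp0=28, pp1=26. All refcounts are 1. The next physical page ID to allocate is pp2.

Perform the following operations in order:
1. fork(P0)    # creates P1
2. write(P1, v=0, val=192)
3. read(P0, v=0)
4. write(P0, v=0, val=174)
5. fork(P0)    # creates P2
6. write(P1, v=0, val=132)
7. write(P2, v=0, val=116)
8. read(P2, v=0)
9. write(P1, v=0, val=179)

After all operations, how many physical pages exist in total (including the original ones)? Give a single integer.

Answer: 4

Derivation:
Op 1: fork(P0) -> P1. 2 ppages; refcounts: pp0:2 pp1:2
Op 2: write(P1, v0, 192). refcount(pp0)=2>1 -> COPY to pp2. 3 ppages; refcounts: pp0:1 pp1:2 pp2:1
Op 3: read(P0, v0) -> 28. No state change.
Op 4: write(P0, v0, 174). refcount(pp0)=1 -> write in place. 3 ppages; refcounts: pp0:1 pp1:2 pp2:1
Op 5: fork(P0) -> P2. 3 ppages; refcounts: pp0:2 pp1:3 pp2:1
Op 6: write(P1, v0, 132). refcount(pp2)=1 -> write in place. 3 ppages; refcounts: pp0:2 pp1:3 pp2:1
Op 7: write(P2, v0, 116). refcount(pp0)=2>1 -> COPY to pp3. 4 ppages; refcounts: pp0:1 pp1:3 pp2:1 pp3:1
Op 8: read(P2, v0) -> 116. No state change.
Op 9: write(P1, v0, 179). refcount(pp2)=1 -> write in place. 4 ppages; refcounts: pp0:1 pp1:3 pp2:1 pp3:1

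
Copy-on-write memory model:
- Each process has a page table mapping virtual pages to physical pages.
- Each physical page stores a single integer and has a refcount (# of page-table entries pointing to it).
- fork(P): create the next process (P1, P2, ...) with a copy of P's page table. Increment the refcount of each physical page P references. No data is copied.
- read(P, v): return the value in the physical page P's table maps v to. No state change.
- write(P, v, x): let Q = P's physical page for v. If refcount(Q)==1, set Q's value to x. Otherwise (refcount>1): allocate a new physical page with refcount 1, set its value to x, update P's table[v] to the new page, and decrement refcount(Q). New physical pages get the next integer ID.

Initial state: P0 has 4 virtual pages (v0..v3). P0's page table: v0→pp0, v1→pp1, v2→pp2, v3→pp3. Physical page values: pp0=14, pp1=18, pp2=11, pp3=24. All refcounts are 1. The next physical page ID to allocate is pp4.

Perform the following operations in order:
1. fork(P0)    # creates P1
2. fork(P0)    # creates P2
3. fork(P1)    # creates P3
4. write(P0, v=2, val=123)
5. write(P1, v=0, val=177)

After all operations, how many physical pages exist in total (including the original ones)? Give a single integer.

Op 1: fork(P0) -> P1. 4 ppages; refcounts: pp0:2 pp1:2 pp2:2 pp3:2
Op 2: fork(P0) -> P2. 4 ppages; refcounts: pp0:3 pp1:3 pp2:3 pp3:3
Op 3: fork(P1) -> P3. 4 ppages; refcounts: pp0:4 pp1:4 pp2:4 pp3:4
Op 4: write(P0, v2, 123). refcount(pp2)=4>1 -> COPY to pp4. 5 ppages; refcounts: pp0:4 pp1:4 pp2:3 pp3:4 pp4:1
Op 5: write(P1, v0, 177). refcount(pp0)=4>1 -> COPY to pp5. 6 ppages; refcounts: pp0:3 pp1:4 pp2:3 pp3:4 pp4:1 pp5:1

Answer: 6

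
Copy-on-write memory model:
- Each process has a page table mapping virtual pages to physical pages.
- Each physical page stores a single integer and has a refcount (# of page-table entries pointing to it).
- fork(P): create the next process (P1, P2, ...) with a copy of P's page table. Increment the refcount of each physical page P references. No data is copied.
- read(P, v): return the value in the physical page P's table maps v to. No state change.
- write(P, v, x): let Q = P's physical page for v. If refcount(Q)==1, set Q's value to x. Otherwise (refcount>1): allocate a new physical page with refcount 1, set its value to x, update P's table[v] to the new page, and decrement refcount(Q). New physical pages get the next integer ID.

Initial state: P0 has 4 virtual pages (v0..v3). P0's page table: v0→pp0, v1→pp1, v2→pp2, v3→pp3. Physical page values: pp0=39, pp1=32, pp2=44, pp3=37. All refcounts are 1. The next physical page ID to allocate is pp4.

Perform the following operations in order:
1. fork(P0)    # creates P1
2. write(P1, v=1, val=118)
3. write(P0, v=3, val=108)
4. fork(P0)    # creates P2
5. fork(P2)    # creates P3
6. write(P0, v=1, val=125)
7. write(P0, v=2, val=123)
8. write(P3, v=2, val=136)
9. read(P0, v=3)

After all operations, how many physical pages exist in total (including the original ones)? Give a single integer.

Answer: 9

Derivation:
Op 1: fork(P0) -> P1. 4 ppages; refcounts: pp0:2 pp1:2 pp2:2 pp3:2
Op 2: write(P1, v1, 118). refcount(pp1)=2>1 -> COPY to pp4. 5 ppages; refcounts: pp0:2 pp1:1 pp2:2 pp3:2 pp4:1
Op 3: write(P0, v3, 108). refcount(pp3)=2>1 -> COPY to pp5. 6 ppages; refcounts: pp0:2 pp1:1 pp2:2 pp3:1 pp4:1 pp5:1
Op 4: fork(P0) -> P2. 6 ppages; refcounts: pp0:3 pp1:2 pp2:3 pp3:1 pp4:1 pp5:2
Op 5: fork(P2) -> P3. 6 ppages; refcounts: pp0:4 pp1:3 pp2:4 pp3:1 pp4:1 pp5:3
Op 6: write(P0, v1, 125). refcount(pp1)=3>1 -> COPY to pp6. 7 ppages; refcounts: pp0:4 pp1:2 pp2:4 pp3:1 pp4:1 pp5:3 pp6:1
Op 7: write(P0, v2, 123). refcount(pp2)=4>1 -> COPY to pp7. 8 ppages; refcounts: pp0:4 pp1:2 pp2:3 pp3:1 pp4:1 pp5:3 pp6:1 pp7:1
Op 8: write(P3, v2, 136). refcount(pp2)=3>1 -> COPY to pp8. 9 ppages; refcounts: pp0:4 pp1:2 pp2:2 pp3:1 pp4:1 pp5:3 pp6:1 pp7:1 pp8:1
Op 9: read(P0, v3) -> 108. No state change.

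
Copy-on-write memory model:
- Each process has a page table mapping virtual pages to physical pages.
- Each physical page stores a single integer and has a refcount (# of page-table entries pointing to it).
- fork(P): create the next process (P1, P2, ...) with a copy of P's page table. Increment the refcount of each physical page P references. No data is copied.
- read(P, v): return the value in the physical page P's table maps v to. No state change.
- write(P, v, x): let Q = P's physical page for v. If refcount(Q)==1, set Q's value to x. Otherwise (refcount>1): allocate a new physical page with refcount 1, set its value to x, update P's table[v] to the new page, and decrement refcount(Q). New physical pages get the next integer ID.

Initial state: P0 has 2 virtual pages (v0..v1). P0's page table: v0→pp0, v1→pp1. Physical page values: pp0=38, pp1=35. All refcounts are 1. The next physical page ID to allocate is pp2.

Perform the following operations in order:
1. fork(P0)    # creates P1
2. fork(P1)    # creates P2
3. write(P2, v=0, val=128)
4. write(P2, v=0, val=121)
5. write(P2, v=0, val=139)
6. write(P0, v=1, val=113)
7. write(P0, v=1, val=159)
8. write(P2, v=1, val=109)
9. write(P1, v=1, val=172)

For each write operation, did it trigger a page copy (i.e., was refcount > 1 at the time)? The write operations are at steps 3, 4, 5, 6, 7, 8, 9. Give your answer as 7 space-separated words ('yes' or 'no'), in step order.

Op 1: fork(P0) -> P1. 2 ppages; refcounts: pp0:2 pp1:2
Op 2: fork(P1) -> P2. 2 ppages; refcounts: pp0:3 pp1:3
Op 3: write(P2, v0, 128). refcount(pp0)=3>1 -> COPY to pp2. 3 ppages; refcounts: pp0:2 pp1:3 pp2:1
Op 4: write(P2, v0, 121). refcount(pp2)=1 -> write in place. 3 ppages; refcounts: pp0:2 pp1:3 pp2:1
Op 5: write(P2, v0, 139). refcount(pp2)=1 -> write in place. 3 ppages; refcounts: pp0:2 pp1:3 pp2:1
Op 6: write(P0, v1, 113). refcount(pp1)=3>1 -> COPY to pp3. 4 ppages; refcounts: pp0:2 pp1:2 pp2:1 pp3:1
Op 7: write(P0, v1, 159). refcount(pp3)=1 -> write in place. 4 ppages; refcounts: pp0:2 pp1:2 pp2:1 pp3:1
Op 8: write(P2, v1, 109). refcount(pp1)=2>1 -> COPY to pp4. 5 ppages; refcounts: pp0:2 pp1:1 pp2:1 pp3:1 pp4:1
Op 9: write(P1, v1, 172). refcount(pp1)=1 -> write in place. 5 ppages; refcounts: pp0:2 pp1:1 pp2:1 pp3:1 pp4:1

yes no no yes no yes no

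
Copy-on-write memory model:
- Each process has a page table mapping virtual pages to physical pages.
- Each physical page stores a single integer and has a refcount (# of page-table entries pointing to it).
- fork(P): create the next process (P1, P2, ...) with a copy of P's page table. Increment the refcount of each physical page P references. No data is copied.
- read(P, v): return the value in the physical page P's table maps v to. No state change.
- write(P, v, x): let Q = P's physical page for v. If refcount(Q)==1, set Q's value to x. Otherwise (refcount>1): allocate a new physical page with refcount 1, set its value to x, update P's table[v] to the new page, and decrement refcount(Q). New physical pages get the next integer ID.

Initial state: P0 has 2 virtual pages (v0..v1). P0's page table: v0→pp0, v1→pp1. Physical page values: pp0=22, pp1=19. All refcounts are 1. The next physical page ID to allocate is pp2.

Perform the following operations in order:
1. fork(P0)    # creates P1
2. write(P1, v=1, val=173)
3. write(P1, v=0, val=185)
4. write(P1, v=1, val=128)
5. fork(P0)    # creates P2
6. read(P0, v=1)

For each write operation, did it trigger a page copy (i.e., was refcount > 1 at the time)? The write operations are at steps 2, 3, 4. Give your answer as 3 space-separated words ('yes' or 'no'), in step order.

Op 1: fork(P0) -> P1. 2 ppages; refcounts: pp0:2 pp1:2
Op 2: write(P1, v1, 173). refcount(pp1)=2>1 -> COPY to pp2. 3 ppages; refcounts: pp0:2 pp1:1 pp2:1
Op 3: write(P1, v0, 185). refcount(pp0)=2>1 -> COPY to pp3. 4 ppages; refcounts: pp0:1 pp1:1 pp2:1 pp3:1
Op 4: write(P1, v1, 128). refcount(pp2)=1 -> write in place. 4 ppages; refcounts: pp0:1 pp1:1 pp2:1 pp3:1
Op 5: fork(P0) -> P2. 4 ppages; refcounts: pp0:2 pp1:2 pp2:1 pp3:1
Op 6: read(P0, v1) -> 19. No state change.

yes yes no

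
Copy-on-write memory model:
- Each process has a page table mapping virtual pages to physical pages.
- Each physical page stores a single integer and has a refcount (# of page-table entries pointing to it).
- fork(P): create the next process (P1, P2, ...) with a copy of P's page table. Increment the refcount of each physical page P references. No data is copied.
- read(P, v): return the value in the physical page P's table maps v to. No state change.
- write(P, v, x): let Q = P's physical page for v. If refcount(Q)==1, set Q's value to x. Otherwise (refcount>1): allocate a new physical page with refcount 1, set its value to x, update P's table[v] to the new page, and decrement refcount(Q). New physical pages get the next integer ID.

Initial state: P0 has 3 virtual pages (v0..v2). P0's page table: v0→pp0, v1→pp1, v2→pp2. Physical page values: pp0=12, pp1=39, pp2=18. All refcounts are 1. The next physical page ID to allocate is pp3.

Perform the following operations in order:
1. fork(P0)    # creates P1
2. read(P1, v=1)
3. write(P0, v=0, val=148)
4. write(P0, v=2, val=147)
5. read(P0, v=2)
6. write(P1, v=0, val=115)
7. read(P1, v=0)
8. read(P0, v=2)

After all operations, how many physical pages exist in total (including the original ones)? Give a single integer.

Op 1: fork(P0) -> P1. 3 ppages; refcounts: pp0:2 pp1:2 pp2:2
Op 2: read(P1, v1) -> 39. No state change.
Op 3: write(P0, v0, 148). refcount(pp0)=2>1 -> COPY to pp3. 4 ppages; refcounts: pp0:1 pp1:2 pp2:2 pp3:1
Op 4: write(P0, v2, 147). refcount(pp2)=2>1 -> COPY to pp4. 5 ppages; refcounts: pp0:1 pp1:2 pp2:1 pp3:1 pp4:1
Op 5: read(P0, v2) -> 147. No state change.
Op 6: write(P1, v0, 115). refcount(pp0)=1 -> write in place. 5 ppages; refcounts: pp0:1 pp1:2 pp2:1 pp3:1 pp4:1
Op 7: read(P1, v0) -> 115. No state change.
Op 8: read(P0, v2) -> 147. No state change.

Answer: 5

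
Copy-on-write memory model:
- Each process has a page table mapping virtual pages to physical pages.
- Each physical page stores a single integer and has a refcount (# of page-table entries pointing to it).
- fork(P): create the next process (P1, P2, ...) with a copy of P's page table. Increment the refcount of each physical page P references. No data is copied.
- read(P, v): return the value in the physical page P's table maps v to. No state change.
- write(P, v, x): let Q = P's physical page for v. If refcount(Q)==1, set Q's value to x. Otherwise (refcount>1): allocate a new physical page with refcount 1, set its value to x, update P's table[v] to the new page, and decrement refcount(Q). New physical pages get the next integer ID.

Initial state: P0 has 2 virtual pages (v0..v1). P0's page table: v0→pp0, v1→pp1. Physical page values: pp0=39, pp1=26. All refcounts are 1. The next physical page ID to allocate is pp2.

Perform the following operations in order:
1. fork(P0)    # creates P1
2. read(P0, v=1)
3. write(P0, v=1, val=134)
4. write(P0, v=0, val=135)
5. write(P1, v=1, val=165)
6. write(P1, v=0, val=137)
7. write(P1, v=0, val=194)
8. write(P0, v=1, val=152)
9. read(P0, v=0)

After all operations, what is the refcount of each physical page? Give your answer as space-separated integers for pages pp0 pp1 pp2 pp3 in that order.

Op 1: fork(P0) -> P1. 2 ppages; refcounts: pp0:2 pp1:2
Op 2: read(P0, v1) -> 26. No state change.
Op 3: write(P0, v1, 134). refcount(pp1)=2>1 -> COPY to pp2. 3 ppages; refcounts: pp0:2 pp1:1 pp2:1
Op 4: write(P0, v0, 135). refcount(pp0)=2>1 -> COPY to pp3. 4 ppages; refcounts: pp0:1 pp1:1 pp2:1 pp3:1
Op 5: write(P1, v1, 165). refcount(pp1)=1 -> write in place. 4 ppages; refcounts: pp0:1 pp1:1 pp2:1 pp3:1
Op 6: write(P1, v0, 137). refcount(pp0)=1 -> write in place. 4 ppages; refcounts: pp0:1 pp1:1 pp2:1 pp3:1
Op 7: write(P1, v0, 194). refcount(pp0)=1 -> write in place. 4 ppages; refcounts: pp0:1 pp1:1 pp2:1 pp3:1
Op 8: write(P0, v1, 152). refcount(pp2)=1 -> write in place. 4 ppages; refcounts: pp0:1 pp1:1 pp2:1 pp3:1
Op 9: read(P0, v0) -> 135. No state change.

Answer: 1 1 1 1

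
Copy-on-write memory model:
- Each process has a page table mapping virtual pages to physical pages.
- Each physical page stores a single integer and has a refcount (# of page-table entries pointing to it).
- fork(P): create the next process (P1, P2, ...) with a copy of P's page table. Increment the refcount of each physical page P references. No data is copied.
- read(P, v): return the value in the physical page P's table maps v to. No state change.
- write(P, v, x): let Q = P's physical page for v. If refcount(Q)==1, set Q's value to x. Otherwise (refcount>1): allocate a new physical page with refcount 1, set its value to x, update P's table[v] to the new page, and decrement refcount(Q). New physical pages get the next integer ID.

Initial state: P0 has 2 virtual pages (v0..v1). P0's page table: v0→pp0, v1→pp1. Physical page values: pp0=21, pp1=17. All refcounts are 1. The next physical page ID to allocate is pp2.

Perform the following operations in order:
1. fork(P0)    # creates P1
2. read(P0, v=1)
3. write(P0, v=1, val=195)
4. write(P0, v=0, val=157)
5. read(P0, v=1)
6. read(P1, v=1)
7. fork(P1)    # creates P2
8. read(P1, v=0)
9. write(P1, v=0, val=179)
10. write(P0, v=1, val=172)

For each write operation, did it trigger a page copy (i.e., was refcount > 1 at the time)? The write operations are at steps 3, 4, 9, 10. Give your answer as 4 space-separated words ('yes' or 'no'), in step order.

Op 1: fork(P0) -> P1. 2 ppages; refcounts: pp0:2 pp1:2
Op 2: read(P0, v1) -> 17. No state change.
Op 3: write(P0, v1, 195). refcount(pp1)=2>1 -> COPY to pp2. 3 ppages; refcounts: pp0:2 pp1:1 pp2:1
Op 4: write(P0, v0, 157). refcount(pp0)=2>1 -> COPY to pp3. 4 ppages; refcounts: pp0:1 pp1:1 pp2:1 pp3:1
Op 5: read(P0, v1) -> 195. No state change.
Op 6: read(P1, v1) -> 17. No state change.
Op 7: fork(P1) -> P2. 4 ppages; refcounts: pp0:2 pp1:2 pp2:1 pp3:1
Op 8: read(P1, v0) -> 21. No state change.
Op 9: write(P1, v0, 179). refcount(pp0)=2>1 -> COPY to pp4. 5 ppages; refcounts: pp0:1 pp1:2 pp2:1 pp3:1 pp4:1
Op 10: write(P0, v1, 172). refcount(pp2)=1 -> write in place. 5 ppages; refcounts: pp0:1 pp1:2 pp2:1 pp3:1 pp4:1

yes yes yes no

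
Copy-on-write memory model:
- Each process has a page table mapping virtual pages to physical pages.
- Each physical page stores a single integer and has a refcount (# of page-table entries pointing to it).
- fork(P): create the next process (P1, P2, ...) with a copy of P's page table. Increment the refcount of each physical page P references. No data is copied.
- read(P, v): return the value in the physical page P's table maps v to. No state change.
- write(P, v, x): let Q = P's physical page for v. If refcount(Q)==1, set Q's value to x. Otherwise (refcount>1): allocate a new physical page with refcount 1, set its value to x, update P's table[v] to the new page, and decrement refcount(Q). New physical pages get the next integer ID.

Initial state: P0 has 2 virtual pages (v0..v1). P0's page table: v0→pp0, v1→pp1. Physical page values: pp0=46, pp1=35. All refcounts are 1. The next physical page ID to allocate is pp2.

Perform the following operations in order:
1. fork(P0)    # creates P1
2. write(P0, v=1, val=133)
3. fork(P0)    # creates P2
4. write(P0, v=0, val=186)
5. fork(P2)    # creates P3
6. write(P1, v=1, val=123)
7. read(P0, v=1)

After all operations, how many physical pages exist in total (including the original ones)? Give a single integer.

Answer: 4

Derivation:
Op 1: fork(P0) -> P1. 2 ppages; refcounts: pp0:2 pp1:2
Op 2: write(P0, v1, 133). refcount(pp1)=2>1 -> COPY to pp2. 3 ppages; refcounts: pp0:2 pp1:1 pp2:1
Op 3: fork(P0) -> P2. 3 ppages; refcounts: pp0:3 pp1:1 pp2:2
Op 4: write(P0, v0, 186). refcount(pp0)=3>1 -> COPY to pp3. 4 ppages; refcounts: pp0:2 pp1:1 pp2:2 pp3:1
Op 5: fork(P2) -> P3. 4 ppages; refcounts: pp0:3 pp1:1 pp2:3 pp3:1
Op 6: write(P1, v1, 123). refcount(pp1)=1 -> write in place. 4 ppages; refcounts: pp0:3 pp1:1 pp2:3 pp3:1
Op 7: read(P0, v1) -> 133. No state change.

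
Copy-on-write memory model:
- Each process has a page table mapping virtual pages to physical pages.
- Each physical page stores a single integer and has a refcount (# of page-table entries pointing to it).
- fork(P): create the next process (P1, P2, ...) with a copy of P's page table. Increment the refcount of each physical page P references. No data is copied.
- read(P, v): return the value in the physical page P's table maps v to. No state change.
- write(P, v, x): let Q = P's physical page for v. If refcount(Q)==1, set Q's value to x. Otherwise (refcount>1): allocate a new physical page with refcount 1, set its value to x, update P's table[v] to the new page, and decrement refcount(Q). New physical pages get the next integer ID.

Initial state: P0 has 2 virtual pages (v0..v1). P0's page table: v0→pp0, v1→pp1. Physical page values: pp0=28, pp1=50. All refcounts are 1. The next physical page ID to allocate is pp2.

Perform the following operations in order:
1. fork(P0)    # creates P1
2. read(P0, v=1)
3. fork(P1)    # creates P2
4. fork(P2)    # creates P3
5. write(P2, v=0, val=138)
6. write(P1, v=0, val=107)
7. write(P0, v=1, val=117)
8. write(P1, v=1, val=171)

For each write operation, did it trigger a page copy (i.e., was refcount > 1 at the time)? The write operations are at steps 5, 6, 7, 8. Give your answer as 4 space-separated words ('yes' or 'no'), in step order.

Op 1: fork(P0) -> P1. 2 ppages; refcounts: pp0:2 pp1:2
Op 2: read(P0, v1) -> 50. No state change.
Op 3: fork(P1) -> P2. 2 ppages; refcounts: pp0:3 pp1:3
Op 4: fork(P2) -> P3. 2 ppages; refcounts: pp0:4 pp1:4
Op 5: write(P2, v0, 138). refcount(pp0)=4>1 -> COPY to pp2. 3 ppages; refcounts: pp0:3 pp1:4 pp2:1
Op 6: write(P1, v0, 107). refcount(pp0)=3>1 -> COPY to pp3. 4 ppages; refcounts: pp0:2 pp1:4 pp2:1 pp3:1
Op 7: write(P0, v1, 117). refcount(pp1)=4>1 -> COPY to pp4. 5 ppages; refcounts: pp0:2 pp1:3 pp2:1 pp3:1 pp4:1
Op 8: write(P1, v1, 171). refcount(pp1)=3>1 -> COPY to pp5. 6 ppages; refcounts: pp0:2 pp1:2 pp2:1 pp3:1 pp4:1 pp5:1

yes yes yes yes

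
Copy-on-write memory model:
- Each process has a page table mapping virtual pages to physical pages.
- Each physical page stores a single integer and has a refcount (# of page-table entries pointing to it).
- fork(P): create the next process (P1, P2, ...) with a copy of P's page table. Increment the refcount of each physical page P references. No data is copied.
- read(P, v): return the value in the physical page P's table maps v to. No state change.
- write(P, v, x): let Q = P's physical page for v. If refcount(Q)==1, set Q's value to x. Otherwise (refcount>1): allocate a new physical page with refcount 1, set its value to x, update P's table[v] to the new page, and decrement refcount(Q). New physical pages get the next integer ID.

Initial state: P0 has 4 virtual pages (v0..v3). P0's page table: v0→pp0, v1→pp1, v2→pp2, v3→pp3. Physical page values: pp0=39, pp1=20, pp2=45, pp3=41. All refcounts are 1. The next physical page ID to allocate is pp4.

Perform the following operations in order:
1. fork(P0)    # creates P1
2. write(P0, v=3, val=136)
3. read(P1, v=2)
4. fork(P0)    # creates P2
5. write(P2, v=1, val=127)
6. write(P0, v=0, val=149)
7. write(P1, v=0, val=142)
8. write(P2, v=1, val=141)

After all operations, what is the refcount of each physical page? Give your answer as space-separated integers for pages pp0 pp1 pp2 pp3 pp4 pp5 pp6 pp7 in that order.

Answer: 1 2 3 1 2 1 1 1

Derivation:
Op 1: fork(P0) -> P1. 4 ppages; refcounts: pp0:2 pp1:2 pp2:2 pp3:2
Op 2: write(P0, v3, 136). refcount(pp3)=2>1 -> COPY to pp4. 5 ppages; refcounts: pp0:2 pp1:2 pp2:2 pp3:1 pp4:1
Op 3: read(P1, v2) -> 45. No state change.
Op 4: fork(P0) -> P2. 5 ppages; refcounts: pp0:3 pp1:3 pp2:3 pp3:1 pp4:2
Op 5: write(P2, v1, 127). refcount(pp1)=3>1 -> COPY to pp5. 6 ppages; refcounts: pp0:3 pp1:2 pp2:3 pp3:1 pp4:2 pp5:1
Op 6: write(P0, v0, 149). refcount(pp0)=3>1 -> COPY to pp6. 7 ppages; refcounts: pp0:2 pp1:2 pp2:3 pp3:1 pp4:2 pp5:1 pp6:1
Op 7: write(P1, v0, 142). refcount(pp0)=2>1 -> COPY to pp7. 8 ppages; refcounts: pp0:1 pp1:2 pp2:3 pp3:1 pp4:2 pp5:1 pp6:1 pp7:1
Op 8: write(P2, v1, 141). refcount(pp5)=1 -> write in place. 8 ppages; refcounts: pp0:1 pp1:2 pp2:3 pp3:1 pp4:2 pp5:1 pp6:1 pp7:1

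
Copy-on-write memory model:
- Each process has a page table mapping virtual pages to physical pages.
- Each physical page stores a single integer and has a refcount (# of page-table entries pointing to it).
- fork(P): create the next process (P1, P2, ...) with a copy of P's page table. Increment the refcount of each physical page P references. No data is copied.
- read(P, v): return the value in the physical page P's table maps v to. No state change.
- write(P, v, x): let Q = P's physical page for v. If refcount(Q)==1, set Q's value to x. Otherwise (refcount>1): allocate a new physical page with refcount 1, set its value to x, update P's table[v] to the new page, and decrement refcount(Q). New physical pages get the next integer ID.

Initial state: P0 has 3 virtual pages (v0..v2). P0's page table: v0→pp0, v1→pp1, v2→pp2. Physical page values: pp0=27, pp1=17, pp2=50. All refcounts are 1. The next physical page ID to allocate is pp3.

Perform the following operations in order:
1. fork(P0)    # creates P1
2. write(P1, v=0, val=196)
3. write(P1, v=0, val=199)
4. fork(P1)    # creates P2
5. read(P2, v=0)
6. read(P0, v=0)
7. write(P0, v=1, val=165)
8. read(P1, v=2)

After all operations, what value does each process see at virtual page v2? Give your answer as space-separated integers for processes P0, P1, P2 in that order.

Answer: 50 50 50

Derivation:
Op 1: fork(P0) -> P1. 3 ppages; refcounts: pp0:2 pp1:2 pp2:2
Op 2: write(P1, v0, 196). refcount(pp0)=2>1 -> COPY to pp3. 4 ppages; refcounts: pp0:1 pp1:2 pp2:2 pp3:1
Op 3: write(P1, v0, 199). refcount(pp3)=1 -> write in place. 4 ppages; refcounts: pp0:1 pp1:2 pp2:2 pp3:1
Op 4: fork(P1) -> P2. 4 ppages; refcounts: pp0:1 pp1:3 pp2:3 pp3:2
Op 5: read(P2, v0) -> 199. No state change.
Op 6: read(P0, v0) -> 27. No state change.
Op 7: write(P0, v1, 165). refcount(pp1)=3>1 -> COPY to pp4. 5 ppages; refcounts: pp0:1 pp1:2 pp2:3 pp3:2 pp4:1
Op 8: read(P1, v2) -> 50. No state change.
P0: v2 -> pp2 = 50
P1: v2 -> pp2 = 50
P2: v2 -> pp2 = 50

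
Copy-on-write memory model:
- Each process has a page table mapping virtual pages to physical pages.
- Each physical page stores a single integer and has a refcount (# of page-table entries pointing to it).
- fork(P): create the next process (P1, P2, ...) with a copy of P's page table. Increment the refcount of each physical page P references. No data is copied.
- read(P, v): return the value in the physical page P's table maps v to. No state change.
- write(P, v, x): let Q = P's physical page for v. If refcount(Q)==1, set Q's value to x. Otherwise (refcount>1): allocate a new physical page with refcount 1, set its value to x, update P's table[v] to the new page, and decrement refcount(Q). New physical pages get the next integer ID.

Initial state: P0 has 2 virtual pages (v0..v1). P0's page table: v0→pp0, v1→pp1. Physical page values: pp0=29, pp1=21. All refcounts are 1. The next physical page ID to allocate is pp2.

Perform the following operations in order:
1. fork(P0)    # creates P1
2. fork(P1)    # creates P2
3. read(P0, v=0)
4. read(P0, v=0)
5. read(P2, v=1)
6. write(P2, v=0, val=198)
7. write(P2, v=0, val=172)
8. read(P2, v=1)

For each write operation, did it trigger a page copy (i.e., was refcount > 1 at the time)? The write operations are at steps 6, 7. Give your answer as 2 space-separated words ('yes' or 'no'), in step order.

Op 1: fork(P0) -> P1. 2 ppages; refcounts: pp0:2 pp1:2
Op 2: fork(P1) -> P2. 2 ppages; refcounts: pp0:3 pp1:3
Op 3: read(P0, v0) -> 29. No state change.
Op 4: read(P0, v0) -> 29. No state change.
Op 5: read(P2, v1) -> 21. No state change.
Op 6: write(P2, v0, 198). refcount(pp0)=3>1 -> COPY to pp2. 3 ppages; refcounts: pp0:2 pp1:3 pp2:1
Op 7: write(P2, v0, 172). refcount(pp2)=1 -> write in place. 3 ppages; refcounts: pp0:2 pp1:3 pp2:1
Op 8: read(P2, v1) -> 21. No state change.

yes no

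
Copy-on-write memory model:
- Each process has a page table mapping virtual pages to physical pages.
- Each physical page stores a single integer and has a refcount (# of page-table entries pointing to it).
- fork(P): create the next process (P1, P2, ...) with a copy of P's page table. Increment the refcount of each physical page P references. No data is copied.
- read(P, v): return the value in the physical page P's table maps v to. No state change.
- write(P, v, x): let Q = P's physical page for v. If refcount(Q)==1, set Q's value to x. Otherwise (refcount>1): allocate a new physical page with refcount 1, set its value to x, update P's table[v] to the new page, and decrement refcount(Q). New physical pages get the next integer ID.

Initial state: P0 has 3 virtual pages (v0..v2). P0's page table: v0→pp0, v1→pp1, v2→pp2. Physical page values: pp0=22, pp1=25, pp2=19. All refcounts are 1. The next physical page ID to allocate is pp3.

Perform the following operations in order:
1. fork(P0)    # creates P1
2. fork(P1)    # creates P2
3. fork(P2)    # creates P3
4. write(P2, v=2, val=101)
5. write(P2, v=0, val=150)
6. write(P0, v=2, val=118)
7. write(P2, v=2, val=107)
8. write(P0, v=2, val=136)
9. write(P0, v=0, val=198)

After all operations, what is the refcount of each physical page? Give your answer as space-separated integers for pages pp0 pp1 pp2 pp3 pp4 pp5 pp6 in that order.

Op 1: fork(P0) -> P1. 3 ppages; refcounts: pp0:2 pp1:2 pp2:2
Op 2: fork(P1) -> P2. 3 ppages; refcounts: pp0:3 pp1:3 pp2:3
Op 3: fork(P2) -> P3. 3 ppages; refcounts: pp0:4 pp1:4 pp2:4
Op 4: write(P2, v2, 101). refcount(pp2)=4>1 -> COPY to pp3. 4 ppages; refcounts: pp0:4 pp1:4 pp2:3 pp3:1
Op 5: write(P2, v0, 150). refcount(pp0)=4>1 -> COPY to pp4. 5 ppages; refcounts: pp0:3 pp1:4 pp2:3 pp3:1 pp4:1
Op 6: write(P0, v2, 118). refcount(pp2)=3>1 -> COPY to pp5. 6 ppages; refcounts: pp0:3 pp1:4 pp2:2 pp3:1 pp4:1 pp5:1
Op 7: write(P2, v2, 107). refcount(pp3)=1 -> write in place. 6 ppages; refcounts: pp0:3 pp1:4 pp2:2 pp3:1 pp4:1 pp5:1
Op 8: write(P0, v2, 136). refcount(pp5)=1 -> write in place. 6 ppages; refcounts: pp0:3 pp1:4 pp2:2 pp3:1 pp4:1 pp5:1
Op 9: write(P0, v0, 198). refcount(pp0)=3>1 -> COPY to pp6. 7 ppages; refcounts: pp0:2 pp1:4 pp2:2 pp3:1 pp4:1 pp5:1 pp6:1

Answer: 2 4 2 1 1 1 1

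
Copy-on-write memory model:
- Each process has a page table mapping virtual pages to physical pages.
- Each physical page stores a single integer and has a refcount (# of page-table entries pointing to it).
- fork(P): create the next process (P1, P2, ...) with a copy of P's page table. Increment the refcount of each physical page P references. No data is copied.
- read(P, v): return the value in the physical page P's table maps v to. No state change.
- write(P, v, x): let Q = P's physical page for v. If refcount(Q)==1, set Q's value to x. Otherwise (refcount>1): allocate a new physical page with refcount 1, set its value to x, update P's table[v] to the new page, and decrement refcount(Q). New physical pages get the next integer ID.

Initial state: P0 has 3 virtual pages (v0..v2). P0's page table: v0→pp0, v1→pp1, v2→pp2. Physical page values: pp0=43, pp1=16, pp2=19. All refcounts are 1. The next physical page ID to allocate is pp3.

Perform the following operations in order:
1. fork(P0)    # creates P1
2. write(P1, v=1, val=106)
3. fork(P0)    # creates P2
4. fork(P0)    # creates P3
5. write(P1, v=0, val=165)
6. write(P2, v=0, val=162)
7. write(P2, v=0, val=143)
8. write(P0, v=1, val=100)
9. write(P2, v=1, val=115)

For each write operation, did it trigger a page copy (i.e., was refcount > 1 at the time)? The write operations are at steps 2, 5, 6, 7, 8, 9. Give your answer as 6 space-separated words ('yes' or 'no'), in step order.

Op 1: fork(P0) -> P1. 3 ppages; refcounts: pp0:2 pp1:2 pp2:2
Op 2: write(P1, v1, 106). refcount(pp1)=2>1 -> COPY to pp3. 4 ppages; refcounts: pp0:2 pp1:1 pp2:2 pp3:1
Op 3: fork(P0) -> P2. 4 ppages; refcounts: pp0:3 pp1:2 pp2:3 pp3:1
Op 4: fork(P0) -> P3. 4 ppages; refcounts: pp0:4 pp1:3 pp2:4 pp3:1
Op 5: write(P1, v0, 165). refcount(pp0)=4>1 -> COPY to pp4. 5 ppages; refcounts: pp0:3 pp1:3 pp2:4 pp3:1 pp4:1
Op 6: write(P2, v0, 162). refcount(pp0)=3>1 -> COPY to pp5. 6 ppages; refcounts: pp0:2 pp1:3 pp2:4 pp3:1 pp4:1 pp5:1
Op 7: write(P2, v0, 143). refcount(pp5)=1 -> write in place. 6 ppages; refcounts: pp0:2 pp1:3 pp2:4 pp3:1 pp4:1 pp5:1
Op 8: write(P0, v1, 100). refcount(pp1)=3>1 -> COPY to pp6. 7 ppages; refcounts: pp0:2 pp1:2 pp2:4 pp3:1 pp4:1 pp5:1 pp6:1
Op 9: write(P2, v1, 115). refcount(pp1)=2>1 -> COPY to pp7. 8 ppages; refcounts: pp0:2 pp1:1 pp2:4 pp3:1 pp4:1 pp5:1 pp6:1 pp7:1

yes yes yes no yes yes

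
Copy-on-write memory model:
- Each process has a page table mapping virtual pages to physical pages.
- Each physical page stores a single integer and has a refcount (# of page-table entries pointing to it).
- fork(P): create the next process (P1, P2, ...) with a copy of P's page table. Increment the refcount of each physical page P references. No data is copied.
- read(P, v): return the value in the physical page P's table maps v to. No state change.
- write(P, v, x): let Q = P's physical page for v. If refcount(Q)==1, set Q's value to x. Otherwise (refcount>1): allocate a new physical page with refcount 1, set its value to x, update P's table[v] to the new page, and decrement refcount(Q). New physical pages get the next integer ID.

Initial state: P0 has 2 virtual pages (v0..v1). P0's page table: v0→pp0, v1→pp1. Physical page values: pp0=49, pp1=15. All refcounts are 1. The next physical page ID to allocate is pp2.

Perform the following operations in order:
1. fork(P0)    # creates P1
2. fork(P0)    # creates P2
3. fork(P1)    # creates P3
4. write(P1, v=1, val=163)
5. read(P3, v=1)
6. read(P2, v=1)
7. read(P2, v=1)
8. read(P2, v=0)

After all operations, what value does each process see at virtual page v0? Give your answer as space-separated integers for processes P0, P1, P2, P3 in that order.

Answer: 49 49 49 49

Derivation:
Op 1: fork(P0) -> P1. 2 ppages; refcounts: pp0:2 pp1:2
Op 2: fork(P0) -> P2. 2 ppages; refcounts: pp0:3 pp1:3
Op 3: fork(P1) -> P3. 2 ppages; refcounts: pp0:4 pp1:4
Op 4: write(P1, v1, 163). refcount(pp1)=4>1 -> COPY to pp2. 3 ppages; refcounts: pp0:4 pp1:3 pp2:1
Op 5: read(P3, v1) -> 15. No state change.
Op 6: read(P2, v1) -> 15. No state change.
Op 7: read(P2, v1) -> 15. No state change.
Op 8: read(P2, v0) -> 49. No state change.
P0: v0 -> pp0 = 49
P1: v0 -> pp0 = 49
P2: v0 -> pp0 = 49
P3: v0 -> pp0 = 49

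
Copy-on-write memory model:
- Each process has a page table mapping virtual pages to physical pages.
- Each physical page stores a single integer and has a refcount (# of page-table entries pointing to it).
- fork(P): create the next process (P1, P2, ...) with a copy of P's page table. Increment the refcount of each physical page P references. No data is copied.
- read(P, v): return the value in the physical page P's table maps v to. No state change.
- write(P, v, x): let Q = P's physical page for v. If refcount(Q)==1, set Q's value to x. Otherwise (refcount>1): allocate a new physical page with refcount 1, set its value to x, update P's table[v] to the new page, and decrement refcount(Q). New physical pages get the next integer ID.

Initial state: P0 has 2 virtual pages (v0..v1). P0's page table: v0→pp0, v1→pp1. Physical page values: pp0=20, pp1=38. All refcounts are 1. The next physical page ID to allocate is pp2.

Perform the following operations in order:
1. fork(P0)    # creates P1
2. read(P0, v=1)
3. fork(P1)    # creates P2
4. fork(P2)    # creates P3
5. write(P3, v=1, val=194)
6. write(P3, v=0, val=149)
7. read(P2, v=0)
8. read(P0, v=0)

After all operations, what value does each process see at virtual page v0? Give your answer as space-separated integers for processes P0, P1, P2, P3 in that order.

Op 1: fork(P0) -> P1. 2 ppages; refcounts: pp0:2 pp1:2
Op 2: read(P0, v1) -> 38. No state change.
Op 3: fork(P1) -> P2. 2 ppages; refcounts: pp0:3 pp1:3
Op 4: fork(P2) -> P3. 2 ppages; refcounts: pp0:4 pp1:4
Op 5: write(P3, v1, 194). refcount(pp1)=4>1 -> COPY to pp2. 3 ppages; refcounts: pp0:4 pp1:3 pp2:1
Op 6: write(P3, v0, 149). refcount(pp0)=4>1 -> COPY to pp3. 4 ppages; refcounts: pp0:3 pp1:3 pp2:1 pp3:1
Op 7: read(P2, v0) -> 20. No state change.
Op 8: read(P0, v0) -> 20. No state change.
P0: v0 -> pp0 = 20
P1: v0 -> pp0 = 20
P2: v0 -> pp0 = 20
P3: v0 -> pp3 = 149

Answer: 20 20 20 149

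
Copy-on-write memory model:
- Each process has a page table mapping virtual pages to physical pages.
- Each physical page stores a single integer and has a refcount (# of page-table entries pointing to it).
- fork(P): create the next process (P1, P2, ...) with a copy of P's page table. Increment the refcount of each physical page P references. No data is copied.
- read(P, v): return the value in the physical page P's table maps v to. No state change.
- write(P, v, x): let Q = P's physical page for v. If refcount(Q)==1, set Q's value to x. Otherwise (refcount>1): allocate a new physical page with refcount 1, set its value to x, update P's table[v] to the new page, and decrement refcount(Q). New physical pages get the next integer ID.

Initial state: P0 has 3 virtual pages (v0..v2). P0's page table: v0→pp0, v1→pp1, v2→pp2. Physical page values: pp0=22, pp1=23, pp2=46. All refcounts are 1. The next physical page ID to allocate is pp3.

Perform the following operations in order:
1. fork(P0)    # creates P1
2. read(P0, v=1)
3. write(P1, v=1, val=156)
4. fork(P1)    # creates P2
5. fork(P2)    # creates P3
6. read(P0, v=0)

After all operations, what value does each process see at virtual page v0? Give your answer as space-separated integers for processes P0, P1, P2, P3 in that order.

Op 1: fork(P0) -> P1. 3 ppages; refcounts: pp0:2 pp1:2 pp2:2
Op 2: read(P0, v1) -> 23. No state change.
Op 3: write(P1, v1, 156). refcount(pp1)=2>1 -> COPY to pp3. 4 ppages; refcounts: pp0:2 pp1:1 pp2:2 pp3:1
Op 4: fork(P1) -> P2. 4 ppages; refcounts: pp0:3 pp1:1 pp2:3 pp3:2
Op 5: fork(P2) -> P3. 4 ppages; refcounts: pp0:4 pp1:1 pp2:4 pp3:3
Op 6: read(P0, v0) -> 22. No state change.
P0: v0 -> pp0 = 22
P1: v0 -> pp0 = 22
P2: v0 -> pp0 = 22
P3: v0 -> pp0 = 22

Answer: 22 22 22 22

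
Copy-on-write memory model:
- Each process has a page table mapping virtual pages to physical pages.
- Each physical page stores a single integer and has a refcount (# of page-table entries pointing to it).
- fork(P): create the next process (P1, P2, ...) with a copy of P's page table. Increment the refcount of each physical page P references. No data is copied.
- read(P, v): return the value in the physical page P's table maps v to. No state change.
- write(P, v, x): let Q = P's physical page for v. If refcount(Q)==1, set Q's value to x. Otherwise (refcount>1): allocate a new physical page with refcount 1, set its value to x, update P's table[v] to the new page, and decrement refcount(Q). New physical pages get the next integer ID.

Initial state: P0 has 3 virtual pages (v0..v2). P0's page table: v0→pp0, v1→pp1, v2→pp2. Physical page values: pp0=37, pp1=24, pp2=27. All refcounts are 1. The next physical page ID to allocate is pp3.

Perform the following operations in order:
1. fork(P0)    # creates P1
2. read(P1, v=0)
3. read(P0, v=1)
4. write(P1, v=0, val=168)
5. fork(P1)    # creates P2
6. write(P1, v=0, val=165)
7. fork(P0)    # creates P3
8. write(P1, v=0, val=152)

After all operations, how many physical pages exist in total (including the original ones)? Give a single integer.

Answer: 5

Derivation:
Op 1: fork(P0) -> P1. 3 ppages; refcounts: pp0:2 pp1:2 pp2:2
Op 2: read(P1, v0) -> 37. No state change.
Op 3: read(P0, v1) -> 24. No state change.
Op 4: write(P1, v0, 168). refcount(pp0)=2>1 -> COPY to pp3. 4 ppages; refcounts: pp0:1 pp1:2 pp2:2 pp3:1
Op 5: fork(P1) -> P2. 4 ppages; refcounts: pp0:1 pp1:3 pp2:3 pp3:2
Op 6: write(P1, v0, 165). refcount(pp3)=2>1 -> COPY to pp4. 5 ppages; refcounts: pp0:1 pp1:3 pp2:3 pp3:1 pp4:1
Op 7: fork(P0) -> P3. 5 ppages; refcounts: pp0:2 pp1:4 pp2:4 pp3:1 pp4:1
Op 8: write(P1, v0, 152). refcount(pp4)=1 -> write in place. 5 ppages; refcounts: pp0:2 pp1:4 pp2:4 pp3:1 pp4:1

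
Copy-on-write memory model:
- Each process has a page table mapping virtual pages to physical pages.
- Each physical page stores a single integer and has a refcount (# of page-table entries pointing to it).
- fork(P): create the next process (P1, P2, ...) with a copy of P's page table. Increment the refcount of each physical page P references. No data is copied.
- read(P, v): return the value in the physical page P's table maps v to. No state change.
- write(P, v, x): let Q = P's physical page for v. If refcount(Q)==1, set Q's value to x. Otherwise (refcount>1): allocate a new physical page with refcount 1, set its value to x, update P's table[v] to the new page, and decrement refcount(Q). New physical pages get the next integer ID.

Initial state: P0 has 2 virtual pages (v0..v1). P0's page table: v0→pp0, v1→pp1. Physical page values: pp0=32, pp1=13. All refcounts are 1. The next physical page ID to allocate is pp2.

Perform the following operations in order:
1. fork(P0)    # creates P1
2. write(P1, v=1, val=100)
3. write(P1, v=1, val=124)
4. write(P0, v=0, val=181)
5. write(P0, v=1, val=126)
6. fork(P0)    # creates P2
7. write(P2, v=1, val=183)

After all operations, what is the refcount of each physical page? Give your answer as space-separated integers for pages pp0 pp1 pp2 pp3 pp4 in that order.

Op 1: fork(P0) -> P1. 2 ppages; refcounts: pp0:2 pp1:2
Op 2: write(P1, v1, 100). refcount(pp1)=2>1 -> COPY to pp2. 3 ppages; refcounts: pp0:2 pp1:1 pp2:1
Op 3: write(P1, v1, 124). refcount(pp2)=1 -> write in place. 3 ppages; refcounts: pp0:2 pp1:1 pp2:1
Op 4: write(P0, v0, 181). refcount(pp0)=2>1 -> COPY to pp3. 4 ppages; refcounts: pp0:1 pp1:1 pp2:1 pp3:1
Op 5: write(P0, v1, 126). refcount(pp1)=1 -> write in place. 4 ppages; refcounts: pp0:1 pp1:1 pp2:1 pp3:1
Op 6: fork(P0) -> P2. 4 ppages; refcounts: pp0:1 pp1:2 pp2:1 pp3:2
Op 7: write(P2, v1, 183). refcount(pp1)=2>1 -> COPY to pp4. 5 ppages; refcounts: pp0:1 pp1:1 pp2:1 pp3:2 pp4:1

Answer: 1 1 1 2 1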